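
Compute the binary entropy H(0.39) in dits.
0.2904 dits

The binary entropy function is:
H(p) = -p log(p) - (1-p) log(1-p)

H(0.39) = -0.39 × log_10(0.39) - 0.61 × log_10(0.61)
H(0.39) = 0.2904 dits

Note: Binary entropy is maximized at p=0.5 (H=1 bit) and minimized at p=0 or p=1 (H=0).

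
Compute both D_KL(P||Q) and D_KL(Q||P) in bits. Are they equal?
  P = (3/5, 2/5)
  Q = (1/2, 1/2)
D_KL(P||Q) = 0.0290, D_KL(Q||P) = 0.0294

KL divergence is not symmetric: D_KL(P||Q) ≠ D_KL(Q||P) in general.

D_KL(P||Q) = 0.0290 bits
D_KL(Q||P) = 0.0294 bits

No, they are not equal!

This asymmetry is why KL divergence is not a true distance metric.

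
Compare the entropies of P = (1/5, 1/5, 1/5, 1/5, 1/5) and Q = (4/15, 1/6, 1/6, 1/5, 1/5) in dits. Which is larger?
P

Computing entropies in dits:
H(P) = 0.6990
H(Q) = 0.6920

Distribution P has higher entropy.

Intuition: The distribution closer to uniform (more spread out) has higher entropy.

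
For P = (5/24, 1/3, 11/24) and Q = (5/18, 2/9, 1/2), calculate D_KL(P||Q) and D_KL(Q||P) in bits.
D_KL(P||Q) = 0.0510, D_KL(Q||P) = 0.0481

KL divergence is not symmetric: D_KL(P||Q) ≠ D_KL(Q||P) in general.

D_KL(P||Q) = 0.0510 bits
D_KL(Q||P) = 0.0481 bits

No, they are not equal!

This asymmetry is why KL divergence is not a true distance metric.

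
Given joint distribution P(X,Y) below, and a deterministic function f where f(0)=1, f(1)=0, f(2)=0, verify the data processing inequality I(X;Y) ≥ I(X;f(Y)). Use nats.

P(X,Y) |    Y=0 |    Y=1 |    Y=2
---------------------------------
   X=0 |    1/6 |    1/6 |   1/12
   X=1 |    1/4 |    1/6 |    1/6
I(X;Y) = 0.0086, I(X;f(Y)) = 0.0004, inequality holds: 0.0086 ≥ 0.0004

Data Processing Inequality: For any Markov chain X → Y → Z, we have I(X;Y) ≥ I(X;Z).

Here Z = f(Y) is a deterministic function of Y, forming X → Y → Z.

Original I(X;Y) = 0.0086 nats

After applying f:
P(X,Z) where Z=f(Y):
- P(X,Z=0) = P(X,Y=1) + P(X,Y=2)
- P(X,Z=1) = P(X,Y=0)

I(X;Z) = I(X;f(Y)) = 0.0004 nats

Verification: 0.0086 ≥ 0.0004 ✓

Information cannot be created by processing; the function f can only lose information about X.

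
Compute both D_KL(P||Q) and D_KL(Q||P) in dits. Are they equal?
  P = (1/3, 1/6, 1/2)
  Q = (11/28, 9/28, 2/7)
D_KL(P||Q) = 0.0502, D_KL(Q||P) = 0.0503

KL divergence is not symmetric: D_KL(P||Q) ≠ D_KL(Q||P) in general.

D_KL(P||Q) = 0.0502 dits
D_KL(Q||P) = 0.0503 dits

No, they are not equal!

This asymmetry is why KL divergence is not a true distance metric.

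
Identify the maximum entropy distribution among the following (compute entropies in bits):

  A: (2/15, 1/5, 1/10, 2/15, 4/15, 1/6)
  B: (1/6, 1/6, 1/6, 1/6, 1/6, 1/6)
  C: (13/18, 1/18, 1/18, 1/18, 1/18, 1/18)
B

For a discrete distribution over n outcomes, entropy is maximized by the uniform distribution.

Computing entropies:
H(A) = 2.5111 bits
H(B) = 2.5850 bits
H(C) = 1.4974 bits

The uniform distribution (where all probabilities equal 1/6) achieves the maximum entropy of log_2(6) = 2.5850 bits.

Distribution B has the highest entropy.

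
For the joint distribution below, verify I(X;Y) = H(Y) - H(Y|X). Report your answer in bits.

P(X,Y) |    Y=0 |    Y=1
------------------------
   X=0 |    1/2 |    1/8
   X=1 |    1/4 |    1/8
I(X;Y) = 0.0157 bits

Mutual information has multiple equivalent forms:
- I(X;Y) = H(X) - H(X|Y)
- I(X;Y) = H(Y) - H(Y|X)
- I(X;Y) = H(X) + H(Y) - H(X,Y)

Computing all quantities:
H(X) = 0.9544, H(Y) = 0.8113, H(X,Y) = 1.7500
H(X|Y) = 0.9387, H(Y|X) = 0.7956

Verification:
H(X) - H(X|Y) = 0.9544 - 0.9387 = 0.0157
H(Y) - H(Y|X) = 0.8113 - 0.7956 = 0.0157
H(X) + H(Y) - H(X,Y) = 0.9544 + 0.8113 - 1.7500 = 0.0157

All forms give I(X;Y) = 0.0157 bits. ✓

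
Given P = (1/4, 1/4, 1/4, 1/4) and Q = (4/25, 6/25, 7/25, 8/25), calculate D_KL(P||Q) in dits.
0.0138 dits

KL divergence: D_KL(P||Q) = Σ p(x) log(p(x)/q(x))

Computing term by term:
  x=0: 1/4 × log_10[(1/4)/(4/25)] = 1/4 × 0.1938 = 0.0485
  x=1: 1/4 × log_10[(1/4)/(6/25)] = 1/4 × 0.0177 = 0.0044
  x=2: 1/4 × log_10[(1/4)/(7/25)] = 1/4 × -0.0492 = -0.0123
  x=3: 1/4 × log_10[(1/4)/(8/25)] = 1/4 × -0.1072 = -0.0268

D_KL(P||Q) = 0.0138 dits

Note: KL divergence is always non-negative and equals 0 iff P = Q.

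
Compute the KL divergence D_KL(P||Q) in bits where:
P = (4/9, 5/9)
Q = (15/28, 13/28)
0.0241 bits

KL divergence: D_KL(P||Q) = Σ p(x) log(p(x)/q(x))

Computing term by term:
  x=0: 4/9 × log_2[(4/9)/(15/28)] = 4/9 × -0.2695 = -0.1198
  x=1: 5/9 × log_2[(5/9)/(13/28)] = 5/9 × 0.2589 = 0.1438

D_KL(P||Q) = 0.0241 bits

Note: KL divergence is always non-negative and equals 0 iff P = Q.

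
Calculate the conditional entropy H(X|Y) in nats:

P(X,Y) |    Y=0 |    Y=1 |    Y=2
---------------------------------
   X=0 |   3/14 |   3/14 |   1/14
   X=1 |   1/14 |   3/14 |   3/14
0.6184 nats

Using the chain rule: H(X|Y) = H(X,Y) - H(Y)

First, compute H(X,Y) = 1.6974 nats

Marginal P(Y) = (2/7, 3/7, 2/7)
H(Y) = 1.0790 nats

H(X|Y) = H(X,Y) - H(Y) = 1.6974 - 1.0790 = 0.6184 nats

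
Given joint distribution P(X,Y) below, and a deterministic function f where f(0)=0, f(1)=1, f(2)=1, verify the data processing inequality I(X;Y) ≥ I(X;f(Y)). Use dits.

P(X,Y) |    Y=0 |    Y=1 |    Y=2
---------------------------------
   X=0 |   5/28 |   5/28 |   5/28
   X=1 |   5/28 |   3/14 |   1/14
I(X;Y) = 0.0099, I(X;f(Y)) = 0.0006, inequality holds: 0.0099 ≥ 0.0006

Data Processing Inequality: For any Markov chain X → Y → Z, we have I(X;Y) ≥ I(X;Z).

Here Z = f(Y) is a deterministic function of Y, forming X → Y → Z.

Original I(X;Y) = 0.0099 dits

After applying f:
P(X,Z) where Z=f(Y):
- P(X,Z=0) = P(X,Y=0)
- P(X,Z=1) = P(X,Y=1) + P(X,Y=2)

I(X;Z) = I(X;f(Y)) = 0.0006 dits

Verification: 0.0099 ≥ 0.0006 ✓

Information cannot be created by processing; the function f can only lose information about X.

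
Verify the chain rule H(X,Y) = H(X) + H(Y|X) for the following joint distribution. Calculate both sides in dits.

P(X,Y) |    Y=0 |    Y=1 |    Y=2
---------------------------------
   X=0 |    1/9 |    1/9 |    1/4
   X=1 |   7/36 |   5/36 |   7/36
H(X,Y) = 0.7582, H(X) = 0.3004, H(Y|X) = 0.4579 (all in dits)

Chain rule: H(X,Y) = H(X) + H(Y|X)

Left side — joint entropy directly:
H(X,Y) = -Σ p(x,y) log p(x,y) = 0.7582 dits

Right side — compute H(Y|X) from the conditional distributions:
P(X) = (17/36, 19/36), so H(X) = 0.3004 dits
H(Y|X) = Σ_x P(X=x) · H(Y|X=x):
  P(Y|X=0) = (4/17, 4/17, 9/17), H(Y|X=0) = 0.4419, weight P(X=0) = 17/36
  P(Y|X=1) = (7/19, 5/19, 7/19), H(Y|X=1) = 0.4721, weight P(X=1) = 19/36
H(Y|X) = 0.4579 dits

H(X) + H(Y|X) = 0.3004 + 0.4579 = 0.7582 dits

Both sides equal 0.7582 dits. ✓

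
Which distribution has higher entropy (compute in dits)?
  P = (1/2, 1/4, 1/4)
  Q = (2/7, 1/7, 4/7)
P

Computing entropies in dits:
H(P) = 0.4515
H(Q) = 0.4151

Distribution P has higher entropy.

Intuition: The distribution closer to uniform (more spread out) has higher entropy.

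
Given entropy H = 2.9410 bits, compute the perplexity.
7.6794

Perplexity is 2^H (or exp(H) for natural log).

H = 2.9410 bits
Perplexity = 2^2.9410 = 7.6794

Interpretation: The model's uncertainty is equivalent to choosing uniformly among 7.7 options.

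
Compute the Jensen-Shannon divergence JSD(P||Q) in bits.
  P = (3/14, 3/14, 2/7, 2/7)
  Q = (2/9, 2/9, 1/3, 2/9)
0.0043 bits

Jensen-Shannon divergence is:
JSD(P||Q) = 0.5 × D_KL(P||M) + 0.5 × D_KL(Q||M)
where M = 0.5 × (P + Q) is the mixture distribution.

M = 0.5 × (3/14, 3/14, 2/7, 2/7) + 0.5 × (2/9, 2/9, 1/3, 2/9) = (0.218254, 0.218254, 0.309524, 0.253968)

D_KL(P||M) = 0.0042 bits
D_KL(Q||M) = 0.0044 bits

JSD(P||Q) = 0.5 × 0.0042 + 0.5 × 0.0044 = 0.0043 bits

Unlike KL divergence, JSD is symmetric and bounded: 0 ≤ JSD ≤ log(2).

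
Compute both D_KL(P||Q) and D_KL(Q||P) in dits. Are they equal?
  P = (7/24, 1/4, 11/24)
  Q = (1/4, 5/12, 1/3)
D_KL(P||Q) = 0.0275, D_KL(Q||P) = 0.0296

KL divergence is not symmetric: D_KL(P||Q) ≠ D_KL(Q||P) in general.

D_KL(P||Q) = 0.0275 dits
D_KL(Q||P) = 0.0296 dits

No, they are not equal!

This asymmetry is why KL divergence is not a true distance metric.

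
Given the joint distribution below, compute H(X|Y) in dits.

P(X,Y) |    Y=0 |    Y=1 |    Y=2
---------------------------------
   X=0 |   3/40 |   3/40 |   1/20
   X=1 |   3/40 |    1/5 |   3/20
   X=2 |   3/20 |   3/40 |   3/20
0.4371 dits

Using the chain rule: H(X|Y) = H(X,Y) - H(Y)

First, compute H(X,Y) = 0.9131 dits

Marginal P(Y) = (3/10, 7/20, 7/20)
H(Y) = 0.4760 dits

H(X|Y) = H(X,Y) - H(Y) = 0.9131 - 0.4760 = 0.4371 dits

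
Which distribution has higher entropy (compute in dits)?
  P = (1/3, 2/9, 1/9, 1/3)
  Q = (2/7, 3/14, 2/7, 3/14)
Q

Computing entropies in dits:
H(P) = 0.5693
H(Q) = 0.5976

Distribution Q has higher entropy.

Intuition: The distribution closer to uniform (more spread out) has higher entropy.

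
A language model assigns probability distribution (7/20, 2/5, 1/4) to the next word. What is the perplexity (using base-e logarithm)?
2.9462

Perplexity is e^H (or exp(H) for natural log).

First, H = -Σ p log p = 1.0805 nats
Perplexity = e^1.0805 = 2.9462

Interpretation: The model's uncertainty is equivalent to choosing uniformly among 2.9 options.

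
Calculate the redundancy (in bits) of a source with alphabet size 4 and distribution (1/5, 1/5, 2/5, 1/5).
0.0781 bits

Redundancy measures how far a source is from maximum entropy:
R = H_max - H(X)

Maximum entropy for 4 symbols: H_max = log_2(4) = 2.0000 bits
Actual entropy: H(X) = 1.9219 bits
Redundancy: R = 2.0000 - 1.9219 = 0.0781 bits

This redundancy represents potential for compression: the source could be compressed by 0.0781 bits per symbol.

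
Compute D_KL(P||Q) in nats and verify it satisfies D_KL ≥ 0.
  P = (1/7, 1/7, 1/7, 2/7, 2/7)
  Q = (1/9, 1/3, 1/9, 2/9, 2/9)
0.0944 nats

KL divergence satisfies the Gibbs inequality: D_KL(P||Q) ≥ 0 for all distributions P, Q.

D_KL(P||Q) = Σ p(x) log(p(x)/q(x))
Term by term:
  x=0: 1/7 × log_e[(1/7)/(1/9)] = 0.0359
  x=1: 1/7 × log_e[(1/7)/(1/3)] = -0.1210
  x=2: 1/7 × log_e[(1/7)/(1/9)] = 0.0359
  x=3: 2/7 × log_e[(2/7)/(2/9)] = 0.0718
  x=4: 2/7 × log_e[(2/7)/(2/9)] = 0.0718
D_KL(P||Q) = 0.0944 nats

D_KL(P||Q) = 0.0944 ≥ 0 ✓

This non-negativity is a fundamental property: relative entropy cannot be negative because it measures how different Q is from P.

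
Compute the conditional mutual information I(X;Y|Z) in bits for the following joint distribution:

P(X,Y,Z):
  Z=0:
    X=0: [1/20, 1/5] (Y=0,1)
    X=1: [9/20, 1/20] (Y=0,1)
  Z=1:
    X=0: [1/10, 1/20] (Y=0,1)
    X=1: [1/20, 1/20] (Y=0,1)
0.2787 bits

Conditional mutual information: I(X;Y|Z) = H(X|Z) + H(Y|Z) - H(X,Y|Z)

H(Z) = 0.8113
H(X,Z) = 1.7427 → H(X|Z) = 0.9315
H(Y,Z) = 1.7427 → H(Y|Z) = 0.9315
H(X,Y,Z) = 2.3955 → H(X,Y|Z) = 1.5842

I(X;Y|Z) = 0.9315 + 0.9315 - 1.5842 = 0.2787 bits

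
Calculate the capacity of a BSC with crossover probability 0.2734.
0.1537 bits

For a binary symmetric channel (BSC) with error probability p:
Capacity C = 1 - H(p) bits per symbol

where H(p) = -p log₂(p) - (1-p) log₂(1-p) is the binary entropy function.

H(0.2734) = 0.8463 bits
C = 1 - 0.8463 = 0.1537 bits per symbol

This means we can reliably transmit up to 0.1537 bits of information per channel use.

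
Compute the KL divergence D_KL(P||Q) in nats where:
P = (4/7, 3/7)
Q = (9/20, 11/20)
0.0296 nats

KL divergence: D_KL(P||Q) = Σ p(x) log(p(x)/q(x))

Computing term by term:
  x=0: 4/7 × log_e[(4/7)/(9/20)] = 4/7 × 0.2389 = 0.1365
  x=1: 3/7 × log_e[(3/7)/(11/20)] = 3/7 × -0.2495 = -0.1069

D_KL(P||Q) = 0.0296 nats

Note: KL divergence is always non-negative and equals 0 iff P = Q.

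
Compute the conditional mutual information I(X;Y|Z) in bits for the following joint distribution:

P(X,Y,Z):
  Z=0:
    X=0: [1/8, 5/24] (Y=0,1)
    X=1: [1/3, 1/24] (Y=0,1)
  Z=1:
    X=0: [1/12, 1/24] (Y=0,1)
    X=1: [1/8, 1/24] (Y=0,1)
0.1583 bits

Conditional mutual information: I(X;Y|Z) = H(X|Z) + H(Y|Z) - H(X,Y|Z)

H(Z) = 0.8709
H(X,Z) = 1.8648 → H(X|Z) = 0.9939
H(Y,Z) = 1.7861 → H(Y|Z) = 0.9152
H(X,Y,Z) = 2.6217 → H(X,Y|Z) = 1.7508

I(X;Y|Z) = 0.9939 + 0.9152 - 1.7508 = 0.1583 bits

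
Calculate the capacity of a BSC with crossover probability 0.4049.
0.0263 bits

For a binary symmetric channel (BSC) with error probability p:
Capacity C = 1 - H(p) bits per symbol

where H(p) = -p log₂(p) - (1-p) log₂(1-p) is the binary entropy function.

H(0.4049) = 0.9737 bits
C = 1 - 0.9737 = 0.0263 bits per symbol

This means we can reliably transmit up to 0.0263 bits of information per channel use.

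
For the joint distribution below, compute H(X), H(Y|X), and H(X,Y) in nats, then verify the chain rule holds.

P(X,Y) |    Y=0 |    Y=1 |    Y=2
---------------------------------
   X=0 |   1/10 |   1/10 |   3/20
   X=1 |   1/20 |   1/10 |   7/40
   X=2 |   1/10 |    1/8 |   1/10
H(X,Y) = 2.1506, H(X) = 1.0980, H(Y|X) = 1.0526 (all in nats)

Chain rule: H(X,Y) = H(X) + H(Y|X)

Left side — joint entropy directly:
H(X,Y) = -Σ p(x,y) log p(x,y) = 2.1506 nats

Right side — compute H(Y|X) from the conditional distributions:
P(X) = (7/20, 13/40, 13/40), so H(X) = 1.0980 nats
H(Y|X) = Σ_x P(X=x) · H(Y|X=x):
  P(Y|X=0) = (2/7, 2/7, 3/7), H(Y|X=0) = 1.0790, weight P(X=0) = 7/20
  P(Y|X=1) = (2/13, 4/13, 7/13), H(Y|X=1) = 0.9840, weight P(X=1) = 13/40
  P(Y|X=2) = (4/13, 5/13, 4/13), H(Y|X=2) = 1.0928, weight P(X=2) = 13/40
H(Y|X) = 1.0526 nats

H(X) + H(Y|X) = 1.0980 + 1.0526 = 2.1506 nats

Both sides equal 2.1506 nats. ✓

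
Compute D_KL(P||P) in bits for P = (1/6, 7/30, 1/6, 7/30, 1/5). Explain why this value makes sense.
0.0000 bits

KL divergence satisfies the Gibbs inequality: D_KL(P||Q) ≥ 0 for all distributions P, Q.

D_KL(P||Q) = Σ p(x) log(p(x)/q(x))
Each term is p(x) × log_2(p(x)/p(x)) = p(x) × log_2(1) = 0, so the sum is 0.
D_KL(P||Q) = 0.0000 bits

When P = Q, the KL divergence is exactly 0, as there is no 'divergence' between identical distributions.

This non-negativity is a fundamental property: relative entropy cannot be negative because it measures how different Q is from P.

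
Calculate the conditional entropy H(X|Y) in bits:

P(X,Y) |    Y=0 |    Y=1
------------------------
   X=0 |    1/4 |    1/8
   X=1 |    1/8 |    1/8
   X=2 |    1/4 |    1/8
1.5456 bits

Using the chain rule: H(X|Y) = H(X,Y) - H(Y)

First, compute H(X,Y) = 2.5000 bits

Marginal P(Y) = (5/8, 3/8)
H(Y) = 0.9544 bits

H(X|Y) = H(X,Y) - H(Y) = 2.5000 - 0.9544 = 1.5456 bits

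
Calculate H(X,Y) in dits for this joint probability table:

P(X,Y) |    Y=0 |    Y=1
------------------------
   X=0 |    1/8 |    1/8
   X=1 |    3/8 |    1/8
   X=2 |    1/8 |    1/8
0.7242 dits

Joint entropy is H(X,Y) = -Σ_{x,y} p(x,y) log p(x,y).

Summing over all non-zero entries:
H(X,Y) = -[1/8·log_10(1/8) + 1/8·log_10(1/8) + 3/8·log_10(3/8) + 1/8·log_10(1/8) + 1/8·log_10(1/8) + 1/8·log_10(1/8)]
H(X,Y) = 0.7242 dits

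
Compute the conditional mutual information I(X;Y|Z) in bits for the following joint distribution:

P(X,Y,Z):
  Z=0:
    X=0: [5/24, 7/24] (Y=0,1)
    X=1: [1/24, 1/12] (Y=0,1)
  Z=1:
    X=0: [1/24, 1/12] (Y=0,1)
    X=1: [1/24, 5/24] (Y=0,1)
0.0114 bits

Conditional mutual information: I(X;Y|Z) = H(X|Z) + H(Y|Z) - H(X,Y|Z)

H(Z) = 0.9544
H(X,Z) = 1.7500 → H(X|Z) = 0.7956
H(Y,Z) = 1.8479 → H(Y|Z) = 0.8934
H(X,Y,Z) = 2.6320 → H(X,Y|Z) = 1.6776

I(X;Y|Z) = 0.7956 + 0.8934 - 1.6776 = 0.0114 bits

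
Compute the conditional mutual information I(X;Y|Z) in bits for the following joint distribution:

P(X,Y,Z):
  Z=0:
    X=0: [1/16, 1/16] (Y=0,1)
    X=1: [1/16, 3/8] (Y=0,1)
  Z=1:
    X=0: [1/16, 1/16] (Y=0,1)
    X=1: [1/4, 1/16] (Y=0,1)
0.0730 bits

Conditional mutual information: I(X;Y|Z) = H(X|Z) + H(Y|Z) - H(X,Y|Z)

H(Z) = 0.9887
H(X,Z) = 1.7962 → H(X|Z) = 0.8075
H(Y,Z) = 1.7962 → H(Y|Z) = 0.8075
H(X,Y,Z) = 2.5306 → H(X,Y|Z) = 1.5419

I(X;Y|Z) = 0.8075 + 0.8075 - 1.5419 = 0.0730 bits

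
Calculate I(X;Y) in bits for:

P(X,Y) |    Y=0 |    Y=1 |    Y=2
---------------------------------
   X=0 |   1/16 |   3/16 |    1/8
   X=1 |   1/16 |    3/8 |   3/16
0.0095 bits

Mutual information: I(X;Y) = H(X) + H(Y) - H(X,Y)

Marginals:
P(X) = (3/8, 5/8), H(X) = 0.9544 bits
P(Y) = (1/8, 9/16, 5/16), H(Y) = 1.3663 bits

Joint entropy: H(X,Y) = 2.3113 bits

I(X;Y) = 0.9544 + 1.3663 - 2.3113 = 0.0095 bits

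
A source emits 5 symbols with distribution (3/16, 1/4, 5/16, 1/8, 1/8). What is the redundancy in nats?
0.0656 nats

Redundancy measures how far a source is from maximum entropy:
R = H_max - H(X)

Maximum entropy for 5 symbols: H_max = log_e(5) = 1.6094 nats
Actual entropy: H(X) = 1.5438 nats
Redundancy: R = 1.6094 - 1.5438 = 0.0656 nats

This redundancy represents potential for compression: the source could be compressed by 0.0656 nats per symbol.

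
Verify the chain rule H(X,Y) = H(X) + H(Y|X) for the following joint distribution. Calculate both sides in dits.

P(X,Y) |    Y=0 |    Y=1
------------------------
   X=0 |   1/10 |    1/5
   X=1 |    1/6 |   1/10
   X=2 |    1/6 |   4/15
H(X,Y) = 0.7523, H(X) = 0.4673, H(Y|X) = 0.2849 (all in dits)

Chain rule: H(X,Y) = H(X) + H(Y|X)

Left side — joint entropy directly:
H(X,Y) = -Σ p(x,y) log p(x,y) = 0.7523 dits

Right side — compute H(Y|X) from the conditional distributions:
P(X) = (3/10, 4/15, 13/30), so H(X) = 0.4673 dits
H(Y|X) = Σ_x P(X=x) · H(Y|X=x):
  P(Y|X=0) = (1/3, 2/3), H(Y|X=0) = 0.2764, weight P(X=0) = 3/10
  P(Y|X=1) = (5/8, 3/8), H(Y|X=1) = 0.2873, weight P(X=1) = 4/15
  P(Y|X=2) = (5/13, 8/13), H(Y|X=2) = 0.2894, weight P(X=2) = 13/30
H(Y|X) = 0.2849 dits

H(X) + H(Y|X) = 0.4673 + 0.2849 = 0.7523 dits

Both sides equal 0.7523 dits. ✓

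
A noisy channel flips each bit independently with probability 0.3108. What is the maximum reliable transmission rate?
0.1059 bits

For a binary symmetric channel (BSC) with error probability p:
Capacity C = 1 - H(p) bits per symbol

where H(p) = -p log₂(p) - (1-p) log₂(1-p) is the binary entropy function.

H(0.3108) = 0.8941 bits
C = 1 - 0.8941 = 0.1059 bits per symbol

This means we can reliably transmit up to 0.1059 bits of information per channel use.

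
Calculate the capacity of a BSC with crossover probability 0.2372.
0.2096 bits

For a binary symmetric channel (BSC) with error probability p:
Capacity C = 1 - H(p) bits per symbol

where H(p) = -p log₂(p) - (1-p) log₂(1-p) is the binary entropy function.

H(0.2372) = 0.7904 bits
C = 1 - 0.7904 = 0.2096 bits per symbol

This means we can reliably transmit up to 0.2096 bits of information per channel use.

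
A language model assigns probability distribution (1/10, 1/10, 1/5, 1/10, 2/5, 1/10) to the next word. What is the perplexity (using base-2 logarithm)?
5.0000

Perplexity is 2^H (or exp(H) for natural log).

First, H = -Σ p log p = 2.3219 bits
Perplexity = 2^2.3219 = 5.0000

Interpretation: The model's uncertainty is equivalent to choosing uniformly among 5.0 options.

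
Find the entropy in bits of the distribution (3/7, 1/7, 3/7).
1.4488 bits

Shannon entropy is H(X) = -Σ p(x) log p(x).

For P = (3/7, 1/7, 3/7):
H = -3/7 × log_2(3/7) -1/7 × log_2(1/7) -3/7 × log_2(3/7)
H = 1.4488 bits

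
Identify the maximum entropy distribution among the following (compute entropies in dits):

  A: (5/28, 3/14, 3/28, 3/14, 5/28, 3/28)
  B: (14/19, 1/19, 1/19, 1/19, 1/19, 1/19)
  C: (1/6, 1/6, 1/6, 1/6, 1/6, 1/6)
C

For a discrete distribution over n outcomes, entropy is maximized by the uniform distribution.

Computing entropies:
H(A) = 0.7618 dits
H(B) = 0.4342 dits
H(C) = 0.7782 dits

The uniform distribution (where all probabilities equal 1/6) achieves the maximum entropy of log_10(6) = 0.7782 dits.

Distribution C has the highest entropy.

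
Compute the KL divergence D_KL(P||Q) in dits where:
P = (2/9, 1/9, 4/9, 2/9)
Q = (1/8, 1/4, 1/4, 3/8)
0.0770 dits

KL divergence: D_KL(P||Q) = Σ p(x) log(p(x)/q(x))

Computing term by term:
  x=0: 2/9 × log_10[(2/9)/(1/8)] = 2/9 × 0.2499 = 0.0555
  x=1: 1/9 × log_10[(1/9)/(1/4)] = 1/9 × -0.3522 = -0.0391
  x=2: 4/9 × log_10[(4/9)/(1/4)] = 4/9 × 0.2499 = 0.1111
  x=3: 2/9 × log_10[(2/9)/(3/8)] = 2/9 × -0.2272 = -0.0505

D_KL(P||Q) = 0.0770 dits

Note: KL divergence is always non-negative and equals 0 iff P = Q.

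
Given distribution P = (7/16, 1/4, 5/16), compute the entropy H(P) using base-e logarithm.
1.0717 nats

Shannon entropy is H(X) = -Σ p(x) log p(x).

For P = (7/16, 1/4, 5/16):
H = -7/16 × log_e(7/16) -1/4 × log_e(1/4) -5/16 × log_e(5/16)
H = 1.0717 nats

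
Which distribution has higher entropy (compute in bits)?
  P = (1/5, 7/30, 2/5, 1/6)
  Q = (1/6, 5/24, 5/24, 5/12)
P

Computing entropies in bits:
H(P) = 1.9139
H(Q) = 1.9000

Distribution P has higher entropy.

Intuition: The distribution closer to uniform (more spread out) has higher entropy.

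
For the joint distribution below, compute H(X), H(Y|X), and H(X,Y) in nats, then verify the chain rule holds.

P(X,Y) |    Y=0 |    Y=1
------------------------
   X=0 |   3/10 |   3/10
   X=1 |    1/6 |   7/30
H(X,Y) = 1.3606, H(X) = 0.6730, H(Y|X) = 0.6876 (all in nats)

Chain rule: H(X,Y) = H(X) + H(Y|X)

Left side — joint entropy directly:
H(X,Y) = -Σ p(x,y) log p(x,y) = 1.3606 nats

Right side — compute H(Y|X) from the conditional distributions:
P(X) = (3/5, 2/5), so H(X) = 0.6730 nats
H(Y|X) = Σ_x P(X=x) · H(Y|X=x):
  P(Y|X=0) = (1/2, 1/2), H(Y|X=0) = 0.6931, weight P(X=0) = 3/5
  P(Y|X=1) = (5/12, 7/12), H(Y|X=1) = 0.6792, weight P(X=1) = 2/5
H(Y|X) = 0.6876 nats

H(X) + H(Y|X) = 0.6730 + 0.6876 = 1.3606 nats

Both sides equal 1.3606 nats. ✓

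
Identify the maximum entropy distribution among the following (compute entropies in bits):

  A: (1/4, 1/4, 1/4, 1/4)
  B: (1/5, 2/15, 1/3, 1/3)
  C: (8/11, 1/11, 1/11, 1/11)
A

For a discrete distribution over n outcomes, entropy is maximized by the uniform distribution.

Computing entropies:
H(A) = 2.0000 bits
H(B) = 1.9086 bits
H(C) = 1.2776 bits

The uniform distribution (where all probabilities equal 1/4) achieves the maximum entropy of log_2(4) = 2.0000 bits.

Distribution A has the highest entropy.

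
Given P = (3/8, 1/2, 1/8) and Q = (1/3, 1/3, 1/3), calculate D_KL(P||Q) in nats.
0.1243 nats

KL divergence: D_KL(P||Q) = Σ p(x) log(p(x)/q(x))

Computing term by term:
  x=0: 3/8 × log_e[(3/8)/(1/3)] = 3/8 × 0.1178 = 0.0442
  x=1: 1/2 × log_e[(1/2)/(1/3)] = 1/2 × 0.4055 = 0.2027
  x=2: 1/8 × log_e[(1/8)/(1/3)] = 1/8 × -0.9808 = -0.1226

D_KL(P||Q) = 0.1243 nats

Note: KL divergence is always non-negative and equals 0 iff P = Q.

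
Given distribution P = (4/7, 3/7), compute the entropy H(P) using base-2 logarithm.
0.9852 bits

Shannon entropy is H(X) = -Σ p(x) log p(x).

For P = (4/7, 3/7):
H = -4/7 × log_2(4/7) -3/7 × log_2(3/7)
H = 0.9852 bits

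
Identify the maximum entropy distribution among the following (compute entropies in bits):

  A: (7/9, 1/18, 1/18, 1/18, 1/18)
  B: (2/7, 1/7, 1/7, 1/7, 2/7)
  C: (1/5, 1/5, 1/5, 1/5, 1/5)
C

For a discrete distribution over n outcomes, entropy is maximized by the uniform distribution.

Computing entropies:
H(A) = 1.2086 bits
H(B) = 2.2359 bits
H(C) = 2.3219 bits

The uniform distribution (where all probabilities equal 1/5) achieves the maximum entropy of log_2(5) = 2.3219 bits.

Distribution C has the highest entropy.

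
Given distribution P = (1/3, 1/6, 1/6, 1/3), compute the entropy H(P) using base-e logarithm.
1.3297 nats

Shannon entropy is H(X) = -Σ p(x) log p(x).

For P = (1/3, 1/6, 1/6, 1/3):
H = -1/3 × log_e(1/3) -1/6 × log_e(1/6) -1/6 × log_e(1/6) -1/3 × log_e(1/3)
H = 1.3297 nats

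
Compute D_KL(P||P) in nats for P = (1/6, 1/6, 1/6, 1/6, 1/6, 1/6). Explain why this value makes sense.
0.0000 nats

KL divergence satisfies the Gibbs inequality: D_KL(P||Q) ≥ 0 for all distributions P, Q.

D_KL(P||Q) = Σ p(x) log(p(x)/q(x))
Each term is p(x) × log_e(p(x)/p(x)) = p(x) × log_e(1) = 0, so the sum is 0.
D_KL(P||Q) = 0.0000 nats

When P = Q, the KL divergence is exactly 0, as there is no 'divergence' between identical distributions.

This non-negativity is a fundamental property: relative entropy cannot be negative because it measures how different Q is from P.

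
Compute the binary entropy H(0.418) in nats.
0.6796 nats

The binary entropy function is:
H(p) = -p log(p) - (1-p) log(1-p)

H(0.418) = -0.418 × log_e(0.418) - 0.582 × log_e(0.582)
H(0.418) = 0.6796 nats

Note: Binary entropy is maximized at p=0.5 (H=1 bit) and minimized at p=0 or p=1 (H=0).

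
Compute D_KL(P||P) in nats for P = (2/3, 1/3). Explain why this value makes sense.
0.0000 nats

KL divergence satisfies the Gibbs inequality: D_KL(P||Q) ≥ 0 for all distributions P, Q.

D_KL(P||Q) = Σ p(x) log(p(x)/q(x))
Each term is p(x) × log_e(p(x)/p(x)) = p(x) × log_e(1) = 0, so the sum is 0.
D_KL(P||Q) = 0.0000 nats

When P = Q, the KL divergence is exactly 0, as there is no 'divergence' between identical distributions.

This non-negativity is a fundamental property: relative entropy cannot be negative because it measures how different Q is from P.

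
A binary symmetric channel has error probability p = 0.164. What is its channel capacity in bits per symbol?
0.3562 bits

For a binary symmetric channel (BSC) with error probability p:
Capacity C = 1 - H(p) bits per symbol

where H(p) = -p log₂(p) - (1-p) log₂(1-p) is the binary entropy function.

H(0.164) = 0.6438 bits
C = 1 - 0.6438 = 0.3562 bits per symbol

This means we can reliably transmit up to 0.3562 bits of information per channel use.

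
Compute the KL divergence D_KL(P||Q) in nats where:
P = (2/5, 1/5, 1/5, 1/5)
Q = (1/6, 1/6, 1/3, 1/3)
0.1823 nats

KL divergence: D_KL(P||Q) = Σ p(x) log(p(x)/q(x))

Computing term by term:
  x=0: 2/5 × log_e[(2/5)/(1/6)] = 2/5 × 0.8755 = 0.3502
  x=1: 1/5 × log_e[(1/5)/(1/6)] = 1/5 × 0.1823 = 0.0365
  x=2: 1/5 × log_e[(1/5)/(1/3)] = 1/5 × -0.5108 = -0.1022
  x=3: 1/5 × log_e[(1/5)/(1/3)] = 1/5 × -0.5108 = -0.1022

D_KL(P||Q) = 0.1823 nats

Note: KL divergence is always non-negative and equals 0 iff P = Q.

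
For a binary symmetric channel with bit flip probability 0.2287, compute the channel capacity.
0.2243 bits

For a binary symmetric channel (BSC) with error probability p:
Capacity C = 1 - H(p) bits per symbol

where H(p) = -p log₂(p) - (1-p) log₂(1-p) is the binary entropy function.

H(0.2287) = 0.7757 bits
C = 1 - 0.7757 = 0.2243 bits per symbol

This means we can reliably transmit up to 0.2243 bits of information per channel use.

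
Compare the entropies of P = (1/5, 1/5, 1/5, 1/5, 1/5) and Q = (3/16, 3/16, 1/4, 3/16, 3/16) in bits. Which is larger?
P

Computing entropies in bits:
H(P) = 2.3219
H(Q) = 2.3113

Distribution P has higher entropy.

Intuition: The distribution closer to uniform (more spread out) has higher entropy.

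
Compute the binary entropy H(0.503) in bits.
1.0000 bits

The binary entropy function is:
H(p) = -p log(p) - (1-p) log(1-p)

H(0.503) = -0.503 × log_2(0.503) - 0.497 × log_2(0.497)
H(0.503) = 1.0000 bits

Note: Binary entropy is maximized at p=0.5 (H=1 bit) and minimized at p=0 or p=1 (H=0).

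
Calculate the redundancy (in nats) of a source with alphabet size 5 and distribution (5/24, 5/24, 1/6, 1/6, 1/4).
0.0120 nats

Redundancy measures how far a source is from maximum entropy:
R = H_max - H(X)

Maximum entropy for 5 symbols: H_max = log_e(5) = 1.6094 nats
Actual entropy: H(X) = 1.5974 nats
Redundancy: R = 1.6094 - 1.5974 = 0.0120 nats

This redundancy represents potential for compression: the source could be compressed by 0.0120 nats per symbol.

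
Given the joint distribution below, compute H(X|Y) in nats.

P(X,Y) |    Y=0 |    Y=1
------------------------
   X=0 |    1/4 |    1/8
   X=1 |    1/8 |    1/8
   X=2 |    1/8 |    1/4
1.0397 nats

Using the chain rule: H(X|Y) = H(X,Y) - H(Y)

First, compute H(X,Y) = 1.7329 nats

Marginal P(Y) = (1/2, 1/2)
H(Y) = 0.6931 nats

H(X|Y) = H(X,Y) - H(Y) = 1.7329 - 0.6931 = 1.0397 nats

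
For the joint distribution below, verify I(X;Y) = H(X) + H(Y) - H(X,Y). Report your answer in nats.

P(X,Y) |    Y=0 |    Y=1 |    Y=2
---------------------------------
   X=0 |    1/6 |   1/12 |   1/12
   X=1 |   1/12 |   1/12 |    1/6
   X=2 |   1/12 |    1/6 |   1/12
I(X;Y) = 0.0589 nats

Mutual information has multiple equivalent forms:
- I(X;Y) = H(X) - H(X|Y)
- I(X;Y) = H(Y) - H(Y|X)
- I(X;Y) = H(X) + H(Y) - H(X,Y)

Computing all quantities:
H(X) = 1.0986, H(Y) = 1.0986, H(X,Y) = 2.1383
H(X|Y) = 1.0397, H(Y|X) = 1.0397

Verification:
H(X) - H(X|Y) = 1.0986 - 1.0397 = 0.0589
H(Y) - H(Y|X) = 1.0986 - 1.0397 = 0.0589
H(X) + H(Y) - H(X,Y) = 1.0986 + 1.0986 - 2.1383 = 0.0589

All forms give I(X;Y) = 0.0589 nats. ✓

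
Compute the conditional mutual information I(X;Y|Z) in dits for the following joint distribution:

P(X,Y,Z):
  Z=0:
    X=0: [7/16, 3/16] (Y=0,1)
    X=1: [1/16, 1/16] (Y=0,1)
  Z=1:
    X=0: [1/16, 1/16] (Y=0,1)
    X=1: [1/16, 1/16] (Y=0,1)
0.0039 dits

Conditional mutual information: I(X;Y|Z) = H(X|Z) + H(Y|Z) - H(X,Y|Z)

H(Z) = 0.2442
H(X,Z) = 0.4662 → H(X|Z) = 0.2220
H(Y,Z) = 0.5268 → H(Y|Z) = 0.2826
H(X,Y,Z) = 0.7449 → H(X,Y|Z) = 0.5007

I(X;Y|Z) = 0.2220 + 0.2826 - 0.5007 = 0.0039 dits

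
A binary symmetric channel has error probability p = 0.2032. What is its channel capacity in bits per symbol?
0.2717 bits

For a binary symmetric channel (BSC) with error probability p:
Capacity C = 1 - H(p) bits per symbol

where H(p) = -p log₂(p) - (1-p) log₂(1-p) is the binary entropy function.

H(0.2032) = 0.7283 bits
C = 1 - 0.7283 = 0.2717 bits per symbol

This means we can reliably transmit up to 0.2717 bits of information per channel use.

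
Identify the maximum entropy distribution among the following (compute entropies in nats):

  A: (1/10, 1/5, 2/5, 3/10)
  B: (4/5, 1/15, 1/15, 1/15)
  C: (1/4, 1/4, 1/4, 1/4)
C

For a discrete distribution over n outcomes, entropy is maximized by the uniform distribution.

Computing entropies:
H(A) = 1.2799 nats
H(B) = 0.7201 nats
H(C) = 1.3863 nats

The uniform distribution (where all probabilities equal 1/4) achieves the maximum entropy of log_e(4) = 1.3863 nats.

Distribution C has the highest entropy.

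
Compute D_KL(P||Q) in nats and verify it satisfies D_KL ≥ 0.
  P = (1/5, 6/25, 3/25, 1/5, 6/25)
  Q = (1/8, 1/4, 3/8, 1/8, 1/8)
0.1980 nats

KL divergence satisfies the Gibbs inequality: D_KL(P||Q) ≥ 0 for all distributions P, Q.

D_KL(P||Q) = Σ p(x) log(p(x)/q(x))
Term by term:
  x=0: 1/5 × log_e[(1/5)/(1/8)] = 0.0940
  x=1: 6/25 × log_e[(6/25)/(1/4)] = -0.0098
  x=2: 3/25 × log_e[(3/25)/(3/8)] = -0.1367
  x=3: 1/5 × log_e[(1/5)/(1/8)] = 0.0940
  x=4: 6/25 × log_e[(6/25)/(1/8)] = 0.1566
D_KL(P||Q) = 0.1980 nats

D_KL(P||Q) = 0.1980 ≥ 0 ✓

This non-negativity is a fundamental property: relative entropy cannot be negative because it measures how different Q is from P.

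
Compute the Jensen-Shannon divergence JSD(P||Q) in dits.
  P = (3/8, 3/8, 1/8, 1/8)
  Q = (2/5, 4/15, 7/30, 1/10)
0.0060 dits

Jensen-Shannon divergence is:
JSD(P||Q) = 0.5 × D_KL(P||M) + 0.5 × D_KL(Q||M)
where M = 0.5 × (P + Q) is the mixture distribution.

M = 0.5 × (3/8, 3/8, 1/8, 1/8) + 0.5 × (2/5, 4/15, 7/30, 1/10) = (0.3875, 0.320833, 0.179167, 0.1125)

D_KL(P||M) = 0.0062 dits
D_KL(Q||M) = 0.0058 dits

JSD(P||Q) = 0.5 × 0.0062 + 0.5 × 0.0058 = 0.0060 dits

Unlike KL divergence, JSD is symmetric and bounded: 0 ≤ JSD ≤ log(2).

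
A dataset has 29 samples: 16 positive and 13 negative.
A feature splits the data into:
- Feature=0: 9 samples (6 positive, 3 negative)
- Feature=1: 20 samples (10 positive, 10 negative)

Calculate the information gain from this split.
0.0176 bits

Information Gain = H(Y) - H(Y|Feature)

Before split:
P(positive) = 16/29 = 0.5517
H(Y) = 0.9923 bits

After split:
Feature=0: H = 0.9183 bits (weight = 9/29)
Feature=1: H = 1.0000 bits (weight = 20/29)
H(Y|Feature) = (9/29)×0.9183 + (20/29)×1.0000 = 0.9746 bits

Information Gain = 0.9923 - 0.9746 = 0.0176 bits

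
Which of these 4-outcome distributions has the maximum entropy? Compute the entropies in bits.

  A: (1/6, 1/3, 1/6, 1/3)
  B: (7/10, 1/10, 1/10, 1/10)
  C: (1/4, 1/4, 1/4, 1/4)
C

For a discrete distribution over n outcomes, entropy is maximized by the uniform distribution.

Computing entropies:
H(A) = 1.9183 bits
H(B) = 1.3568 bits
H(C) = 2.0000 bits

The uniform distribution (where all probabilities equal 1/4) achieves the maximum entropy of log_2(4) = 2.0000 bits.

Distribution C has the highest entropy.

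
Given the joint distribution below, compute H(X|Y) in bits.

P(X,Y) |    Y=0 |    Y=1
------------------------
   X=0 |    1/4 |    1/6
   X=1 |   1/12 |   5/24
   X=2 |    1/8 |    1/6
1.5119 bits

Using the chain rule: H(X|Y) = H(X,Y) - H(Y)

First, compute H(X,Y) = 2.5069 bits

Marginal P(Y) = (11/24, 13/24)
H(Y) = 0.9950 bits

H(X|Y) = H(X,Y) - H(Y) = 2.5069 - 0.9950 = 1.5119 bits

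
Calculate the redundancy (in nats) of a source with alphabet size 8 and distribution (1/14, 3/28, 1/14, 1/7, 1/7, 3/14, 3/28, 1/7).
0.0597 nats

Redundancy measures how far a source is from maximum entropy:
R = H_max - H(X)

Maximum entropy for 8 symbols: H_max = log_e(8) = 2.0794 nats
Actual entropy: H(X) = 2.0197 nats
Redundancy: R = 2.0794 - 2.0197 = 0.0597 nats

This redundancy represents potential for compression: the source could be compressed by 0.0597 nats per symbol.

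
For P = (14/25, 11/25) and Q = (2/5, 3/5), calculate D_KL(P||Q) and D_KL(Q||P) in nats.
D_KL(P||Q) = 0.0520, D_KL(Q||P) = 0.0515

KL divergence is not symmetric: D_KL(P||Q) ≠ D_KL(Q||P) in general.

D_KL(P||Q) = 0.0520 nats
D_KL(Q||P) = 0.0515 nats

No, they are not equal!

This asymmetry is why KL divergence is not a true distance metric.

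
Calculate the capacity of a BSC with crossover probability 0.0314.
0.7986 bits

For a binary symmetric channel (BSC) with error probability p:
Capacity C = 1 - H(p) bits per symbol

where H(p) = -p log₂(p) - (1-p) log₂(1-p) is the binary entropy function.

H(0.0314) = 0.2014 bits
C = 1 - 0.2014 = 0.7986 bits per symbol

This means we can reliably transmit up to 0.7986 bits of information per channel use.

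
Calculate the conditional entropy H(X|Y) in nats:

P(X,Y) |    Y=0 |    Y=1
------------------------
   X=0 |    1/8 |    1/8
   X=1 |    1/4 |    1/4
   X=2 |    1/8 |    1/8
1.0397 nats

Using the chain rule: H(X|Y) = H(X,Y) - H(Y)

First, compute H(X,Y) = 1.7329 nats

Marginal P(Y) = (1/2, 1/2)
H(Y) = 0.6931 nats

H(X|Y) = H(X,Y) - H(Y) = 1.7329 - 0.6931 = 1.0397 nats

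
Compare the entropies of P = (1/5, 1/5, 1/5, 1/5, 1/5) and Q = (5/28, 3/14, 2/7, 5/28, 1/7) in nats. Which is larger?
P

Computing entropies in nats:
H(P) = 1.6094
H(Q) = 1.5813

Distribution P has higher entropy.

Intuition: The distribution closer to uniform (more spread out) has higher entropy.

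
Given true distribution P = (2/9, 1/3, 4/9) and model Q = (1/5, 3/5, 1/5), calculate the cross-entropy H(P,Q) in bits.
1.7936 bits

Cross-entropy: H(P,Q) = -Σ p(x) log q(x)

Alternatively: H(P,Q) = H(P) + D_KL(P||Q)
H(P) = 1.5305 bits
D_KL(P||Q) = 0.2631 bits

H(P,Q) = 1.5305 + 0.2631 = 1.7936 bits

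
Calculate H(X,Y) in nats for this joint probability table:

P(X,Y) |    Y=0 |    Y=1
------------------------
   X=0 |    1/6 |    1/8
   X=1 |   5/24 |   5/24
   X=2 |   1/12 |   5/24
1.7460 nats

Joint entropy is H(X,Y) = -Σ_{x,y} p(x,y) log p(x,y).

Summing over all non-zero entries:
H(X,Y) = -[1/6·log_e(1/6) + 1/8·log_e(1/8) + 5/24·log_e(5/24) + 5/24·log_e(5/24) + 1/12·log_e(1/12) + 5/24·log_e(5/24)]
H(X,Y) = 1.7460 nats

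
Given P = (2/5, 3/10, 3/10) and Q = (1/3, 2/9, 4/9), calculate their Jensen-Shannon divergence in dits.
0.0050 dits

Jensen-Shannon divergence is:
JSD(P||Q) = 0.5 × D_KL(P||M) + 0.5 × D_KL(Q||M)
where M = 0.5 × (P + Q) is the mixture distribution.

M = 0.5 × (2/5, 3/10, 3/10) + 0.5 × (1/3, 2/9, 4/9) = (11/30, 0.261111, 0.372222)

D_KL(P||M) = 0.0051 dits
D_KL(Q||M) = 0.0049 dits

JSD(P||Q) = 0.5 × 0.0051 + 0.5 × 0.0049 = 0.0050 dits

Unlike KL divergence, JSD is symmetric and bounded: 0 ≤ JSD ≤ log(2).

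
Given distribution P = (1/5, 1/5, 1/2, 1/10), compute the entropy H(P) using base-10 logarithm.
0.5301 dits

Shannon entropy is H(X) = -Σ p(x) log p(x).

For P = (1/5, 1/5, 1/2, 1/10):
H = -1/5 × log_10(1/5) -1/5 × log_10(1/5) -1/2 × log_10(1/2) -1/10 × log_10(1/10)
H = 0.5301 dits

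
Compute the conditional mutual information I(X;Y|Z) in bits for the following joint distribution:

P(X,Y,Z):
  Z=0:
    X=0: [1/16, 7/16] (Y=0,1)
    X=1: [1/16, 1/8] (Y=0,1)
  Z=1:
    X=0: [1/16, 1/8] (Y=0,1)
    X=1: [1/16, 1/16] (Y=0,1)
0.0326 bits

Conditional mutual information: I(X;Y|Z) = H(X|Z) + H(Y|Z) - H(X,Y|Z)

H(Z) = 0.8960
H(X,Z) = 1.7806 → H(X|Z) = 0.8846
H(Y,Z) = 1.6697 → H(Y|Z) = 0.7737
H(X,Y,Z) = 2.5218 → H(X,Y|Z) = 1.6257

I(X;Y|Z) = 0.8846 + 0.7737 - 1.6257 = 0.0326 bits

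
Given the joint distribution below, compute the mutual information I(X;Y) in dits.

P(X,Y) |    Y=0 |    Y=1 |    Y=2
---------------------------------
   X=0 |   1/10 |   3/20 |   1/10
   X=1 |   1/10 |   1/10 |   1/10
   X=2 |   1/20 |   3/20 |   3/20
0.0095 dits

Mutual information: I(X;Y) = H(X) + H(Y) - H(X,Y)

Marginals:
P(X) = (7/20, 3/10, 7/20), H(X) = 0.4760 dits
P(Y) = (1/4, 2/5, 7/20), H(Y) = 0.4693 dits

Joint entropy: H(X,Y) = 0.9358 dits

I(X;Y) = 0.4760 + 0.4693 - 0.9358 = 0.0095 dits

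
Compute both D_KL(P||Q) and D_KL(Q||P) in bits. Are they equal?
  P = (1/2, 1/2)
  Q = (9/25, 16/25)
D_KL(P||Q) = 0.0589, D_KL(Q||P) = 0.0573

KL divergence is not symmetric: D_KL(P||Q) ≠ D_KL(Q||P) in general.

D_KL(P||Q) = 0.0589 bits
D_KL(Q||P) = 0.0573 bits

No, they are not equal!

This asymmetry is why KL divergence is not a true distance metric.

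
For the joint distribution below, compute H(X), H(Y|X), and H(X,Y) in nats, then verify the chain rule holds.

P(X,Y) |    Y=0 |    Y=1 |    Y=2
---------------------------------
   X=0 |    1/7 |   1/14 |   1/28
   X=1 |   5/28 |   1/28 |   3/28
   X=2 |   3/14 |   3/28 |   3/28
H(X,Y) = 2.0602, H(X) = 1.0745, H(Y|X) = 0.9857 (all in nats)

Chain rule: H(X,Y) = H(X) + H(Y|X)

Left side — joint entropy directly:
H(X,Y) = -Σ p(x,y) log p(x,y) = 2.0602 nats

Right side — compute H(Y|X) from the conditional distributions:
P(X) = (1/4, 9/28, 3/7), so H(X) = 1.0745 nats
H(Y|X) = Σ_x P(X=x) · H(Y|X=x):
  P(Y|X=0) = (4/7, 2/7, 1/7), H(Y|X=0) = 0.9557, weight P(X=0) = 1/4
  P(Y|X=1) = (5/9, 1/9, 1/3), H(Y|X=1) = 0.9369, weight P(X=1) = 9/28
  P(Y|X=2) = (1/2, 1/4, 1/4), H(Y|X=2) = 1.0397, weight P(X=2) = 3/7
H(Y|X) = 0.9857 nats

H(X) + H(Y|X) = 1.0745 + 0.9857 = 2.0602 nats

Both sides equal 2.0602 nats. ✓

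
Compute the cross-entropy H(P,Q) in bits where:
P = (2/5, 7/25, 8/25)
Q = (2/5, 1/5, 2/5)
1.6019 bits

Cross-entropy: H(P,Q) = -Σ p(x) log q(x)

Alternatively: H(P,Q) = H(P) + D_KL(P||Q)
H(P) = 1.5690 bits
D_KL(P||Q) = 0.0329 bits

H(P,Q) = 1.5690 + 0.0329 = 1.6019 bits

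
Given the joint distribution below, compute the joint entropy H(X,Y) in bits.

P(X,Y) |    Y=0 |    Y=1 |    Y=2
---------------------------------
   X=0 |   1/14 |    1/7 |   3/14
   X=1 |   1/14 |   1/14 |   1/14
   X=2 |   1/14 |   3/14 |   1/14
2.9852 bits

Joint entropy is H(X,Y) = -Σ_{x,y} p(x,y) log p(x,y).

Summing over all non-zero entries:
H(X,Y) = -[1/14·log_2(1/14) + 1/7·log_2(1/7) + 3/14·log_2(3/14) + 1/14·log_2(1/14) + 1/14·log_2(1/14) + 1/14·log_2(1/14) + 1/14·log_2(1/14) + 3/14·log_2(3/14) + 1/14·log_2(1/14)]
H(X,Y) = 2.9852 bits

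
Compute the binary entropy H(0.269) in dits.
0.2529 dits

The binary entropy function is:
H(p) = -p log(p) - (1-p) log(1-p)

H(0.269) = -0.269 × log_10(0.269) - 0.731 × log_10(0.731)
H(0.269) = 0.2529 dits

Note: Binary entropy is maximized at p=0.5 (H=1 bit) and minimized at p=0 or p=1 (H=0).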